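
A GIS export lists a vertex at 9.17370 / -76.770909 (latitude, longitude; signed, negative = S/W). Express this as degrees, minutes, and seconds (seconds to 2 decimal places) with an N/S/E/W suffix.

9°10′25.32″ N, 76°46′15.27″ W

Latitude: 0.173700° → 10.42200′; 0.42200 × 60 = 25.3200″
Longitude is negative → W; |value| = 76.770909
Longitude: 0.770909° → 46.25454′; 0.25454 × 60 = 15.2724″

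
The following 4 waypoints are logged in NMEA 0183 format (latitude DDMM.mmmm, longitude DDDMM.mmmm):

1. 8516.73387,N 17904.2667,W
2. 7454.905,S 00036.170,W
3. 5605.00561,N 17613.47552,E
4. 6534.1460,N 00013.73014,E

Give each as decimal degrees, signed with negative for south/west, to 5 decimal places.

Point 1:
  Lat: split at 2 digits → 85° and 16.73387′; 85 + 16.73387/60 = 85.278898
  N ⇒ keep positive
  Longitude: degrees = first 3 digits = 179, minutes = 4.2667; 179 + 4.2667/60 = 179.071112
  hemisphere W, so the sign is −
Point 2:
  Lat: split at 2 digits → 74° and 54.905′; 74 + 54.905/60 = 74.915083
  S → negative
  Longitude: split at 3 digits → 000° and 36.17′; 0 + 36.17/60 = 0.602833
  W → negative
Point 3:
  φ: split at 2 digits → 56° and 5.00561′; 56 + 5.00561/60 = 56.083427
  N → positive
  Longitude: degrees = first 3 digits = 176, minutes = 13.47552; 176 + 13.47552/60 = 176.224592
  E ⇒ keep positive
Point 4:
  Latitude: split at 2 digits → 65° and 34.146′; 65 + 34.146/60 = 65.569100
  N → positive
  λ: split at 3 digits → 000° and 13.73014′; 0 + 13.73014/60 = 0.228836
  E → positive

1. 85.27890, -179.07111
2. -74.91508, -0.60283
3. 56.08343, 176.22459
4. 65.56910, 0.22884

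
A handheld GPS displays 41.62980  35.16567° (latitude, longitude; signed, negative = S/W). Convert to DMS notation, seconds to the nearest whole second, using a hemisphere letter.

Lat: whole degrees 41; 37.78800′ → 37′ and 47.28″
Lon: whole degrees 35; 9.94020′ → 9′ and 56.41″

41°37′47″ N, 35°09′56″ E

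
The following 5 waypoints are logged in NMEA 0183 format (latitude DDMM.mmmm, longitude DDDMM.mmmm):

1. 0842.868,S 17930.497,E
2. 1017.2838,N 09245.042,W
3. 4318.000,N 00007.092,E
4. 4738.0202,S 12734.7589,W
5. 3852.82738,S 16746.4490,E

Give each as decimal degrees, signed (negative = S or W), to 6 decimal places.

Point 1:
  φ: degrees = first 2 digits = 8, minutes = 42.868; 8 + 42.868/60 = 8.7144667
  S ⇒ negate
  λ: degrees = first 3 digits = 179, minutes = 30.497; 179 + 30.497/60 = 179.5082833
  E → positive
Point 2:
  Latitude: degrees = first 2 digits = 10, minutes = 17.2838; 10 + 17.2838/60 = 10.2880633
  N → positive
  λ: split at 3 digits → 092° and 45.042′; 92 + 45.042/60 = 92.7507000
  W ⇒ negate
Point 3:
  Latitude: degrees = first 2 digits = 43, minutes = 18; 43 + 18/60 = 43.3000000
  N → positive
  Lon: degrees = first 3 digits = 0, minutes = 7.092; 0 + 7.092/60 = 0.1182000
  E ⇒ keep positive
Point 4:
  Lat: split at 2 digits → 47° and 38.0202′; 47 + 38.0202/60 = 47.6336700
  S → negative
  Lon: split at 3 digits → 127° and 34.7589′; 127 + 34.7589/60 = 127.5793150
  W → negative
Point 5:
  Latitude: degrees = first 2 digits = 38, minutes = 52.82738; 38 + 52.82738/60 = 38.8804563
  S ⇒ negate
  λ: degrees = first 3 digits = 167, minutes = 46.449; 167 + 46.449/60 = 167.7741500
  E ⇒ keep positive

1. -8.714467, 179.508283
2. 10.288063, -92.750700
3. 43.300000, 0.118200
4. -47.633670, -127.579315
5. -38.880456, 167.774150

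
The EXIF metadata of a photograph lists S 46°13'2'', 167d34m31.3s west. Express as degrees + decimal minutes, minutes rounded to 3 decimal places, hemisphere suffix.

46° 13.033′ S, 167° 34.522′ W

Lat: seconds/60 = 0.03333; minutes = 13 + 0.03333 = 13.03333
Longitude: seconds/60 = 0.52167; minutes = 34 + 0.52167 = 34.52167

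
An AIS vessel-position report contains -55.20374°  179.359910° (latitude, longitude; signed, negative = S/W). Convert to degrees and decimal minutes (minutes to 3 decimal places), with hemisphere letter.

55° 12.224′ S, 179° 21.595′ E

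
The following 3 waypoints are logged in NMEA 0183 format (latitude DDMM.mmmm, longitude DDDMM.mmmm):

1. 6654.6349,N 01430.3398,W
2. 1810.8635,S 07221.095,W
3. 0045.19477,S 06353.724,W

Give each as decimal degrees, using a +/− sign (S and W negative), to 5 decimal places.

Point 1:
  φ: degrees = first 2 digits = 66, minutes = 54.6349; 66 + 54.6349/60 = 66.910582
  N → positive
  Longitude: degrees = first 3 digits = 14, minutes = 30.3398; 14 + 30.3398/60 = 14.505663
  W ⇒ negate
Point 2:
  φ: split at 2 digits → 18° and 10.8635′; 18 + 10.8635/60 = 18.181058
  hemisphere S, so the sign is −
  λ: split at 3 digits → 072° and 21.095′; 72 + 21.095/60 = 72.351583
  hemisphere W, so the sign is −
Point 3:
  Lat: split at 2 digits → 00° and 45.19477′; 0 + 45.19477/60 = 0.753246
  S ⇒ negate
  λ: split at 3 digits → 063° and 53.724′; 63 + 53.724/60 = 63.895400
  W ⇒ negate

1. 66.91058, -14.50566
2. -18.18106, -72.35158
3. -0.75325, -63.89540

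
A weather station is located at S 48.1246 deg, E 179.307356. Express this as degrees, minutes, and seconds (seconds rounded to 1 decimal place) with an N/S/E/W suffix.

Latitude: 0.124600 × 60 = 7.47600′ → 7′, remainder × 60 = 28.560″
Longitude: 0.307356° → 18.44136′; 0.44136 × 60 = 26.482″

48°07′28.6″ S, 179°18′26.5″ E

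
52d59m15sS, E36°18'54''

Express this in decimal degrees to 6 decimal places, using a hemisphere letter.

52.987500° S, 36.315000° E

Lat: 52 + 59/60 + 15/3600 = 52.9875000
Lon: 36° + 18/60 + 54/3600 = 36 + 0.300000 + 0.015000 = 36.3150000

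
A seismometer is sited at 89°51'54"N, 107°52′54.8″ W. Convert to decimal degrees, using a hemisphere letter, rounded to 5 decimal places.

Latitude: 89° + 51/60 + 54/3600 = 89 + 0.850000 + 0.015000 = 89.865000
Longitude: 107° + 52/60 + 54.8/3600 = 107 + 0.866667 + 0.015222 = 107.881889

89.86500° N, 107.88189° W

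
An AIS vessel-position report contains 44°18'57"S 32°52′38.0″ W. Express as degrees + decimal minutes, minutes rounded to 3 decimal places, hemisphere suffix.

Lat: seconds/60 = 0.95000; minutes = 18 + 0.95000 = 18.95000
λ: seconds/60 = 0.63333; minutes = 52 + 0.63333 = 52.63333

44° 18.950′ S, 32° 52.633′ W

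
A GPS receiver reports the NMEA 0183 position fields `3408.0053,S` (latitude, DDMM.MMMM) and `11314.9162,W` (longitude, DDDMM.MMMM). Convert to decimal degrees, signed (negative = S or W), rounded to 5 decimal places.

-34.13342, -113.24860

Lat: split at 2 digits → 34° and 8.0053′; 34 + 8.0053/60 = 34.133422
S ⇒ negate
Lon: degrees = first 3 digits = 113, minutes = 14.9162; 113 + 14.9162/60 = 113.248603
W ⇒ negate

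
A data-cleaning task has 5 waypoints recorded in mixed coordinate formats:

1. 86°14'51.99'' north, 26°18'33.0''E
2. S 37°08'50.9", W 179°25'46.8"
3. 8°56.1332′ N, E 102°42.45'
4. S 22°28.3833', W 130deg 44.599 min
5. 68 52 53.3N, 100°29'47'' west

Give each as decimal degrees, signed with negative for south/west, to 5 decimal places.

1. 86.24778, 26.30917
2. -37.14747, -179.42967
3. 8.93555, 102.70750
4. -22.47306, -130.74332
5. 68.88147, -100.49639

Point 1:
  φ: 86° + 14/60 + 51.99/3600 = 86 + 0.233333 + 0.014442 = 86.247775
  N ⇒ keep positive
  Longitude: 18′ + 33″ = 18.55000′; 26 + 18.55000/60 = 26.309167
  E ⇒ keep positive
Point 2:
  φ: 37 + 8/60 + 50.9/3600 = 37.147472
  S ⇒ negate
  Lon: 179° + 25/60 + 46.8/3600 = 179 + 0.416667 + 0.013000 = 179.429667
  hemisphere W, so the sign is −
Point 3:
  Lat: 56.1332′ = 0.935553°; total 8.935553
  N → positive
  λ: 42.45′ = 0.707500°; total 102.707500
  E → positive
Point 4:
  Lat: 22 + 28.3833/60 = 22.473055
  S ⇒ negate
  λ: 130 + 44.599/60 = 130.743317
  W ⇒ negate
Point 5:
  Lat: 52′ + 53.3″ = 52.88833′; 68 + 52.88833/60 = 68.881472
  N → positive
  λ: 100 + 29/60 + 47/3600 = 100.496389
  hemisphere W, so the sign is −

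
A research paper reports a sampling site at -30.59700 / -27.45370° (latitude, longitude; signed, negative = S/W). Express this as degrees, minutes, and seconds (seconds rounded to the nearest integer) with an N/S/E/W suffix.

Latitude is negative → S; |value| = 30.597000
Latitude: 0.597000° → 35.82000′; 0.82000 × 60 = 49.20″
Longitude is negative → W; |value| = 27.453700
Longitude: 0.453700° → 27.22200′; 0.22200 × 60 = 13.32″

30°35′49″ S, 27°27′13″ W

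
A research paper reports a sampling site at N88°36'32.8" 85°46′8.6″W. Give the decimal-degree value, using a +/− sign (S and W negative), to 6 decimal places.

Latitude: 36′ + 32.8″ = 36.54667′; 88 + 36.54667/60 = 88.6091111
N → positive
Lon: 46′ + 8.6″ = 46.14333′; 85 + 46.14333/60 = 85.7690556
W ⇒ negate

88.609111, -85.769056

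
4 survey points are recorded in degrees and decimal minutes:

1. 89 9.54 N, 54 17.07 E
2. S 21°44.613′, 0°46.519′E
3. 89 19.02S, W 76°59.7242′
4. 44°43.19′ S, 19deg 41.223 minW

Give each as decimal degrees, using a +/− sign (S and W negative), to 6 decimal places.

1. 89.159000, 54.284500
2. -21.743550, 0.775317
3. -89.317000, -76.995403
4. -44.719833, -19.687050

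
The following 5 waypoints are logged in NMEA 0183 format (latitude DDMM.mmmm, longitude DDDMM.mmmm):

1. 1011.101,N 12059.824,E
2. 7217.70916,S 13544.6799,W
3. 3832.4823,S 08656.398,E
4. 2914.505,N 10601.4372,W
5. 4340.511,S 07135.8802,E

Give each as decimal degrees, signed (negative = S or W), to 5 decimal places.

1. 10.18502, 120.99707
2. -72.29515, -135.74467
3. -38.54137, 86.93997
4. 29.24175, -106.02395
5. -43.67518, 71.59800

Point 1:
  Lat: degrees = first 2 digits = 10, minutes = 11.101; 10 + 11.101/60 = 10.185017
  N → positive
  Longitude: degrees = first 3 digits = 120, minutes = 59.824; 120 + 59.824/60 = 120.997067
  E ⇒ keep positive
Point 2:
  φ: split at 2 digits → 72° and 17.70916′; 72 + 17.70916/60 = 72.295153
  S → negative
  λ: degrees = first 3 digits = 135, minutes = 44.6799; 135 + 44.6799/60 = 135.744665
  W → negative
Point 3:
  φ: degrees = first 2 digits = 38, minutes = 32.4823; 38 + 32.4823/60 = 38.541372
  S → negative
  Lon: degrees = first 3 digits = 86, minutes = 56.398; 86 + 56.398/60 = 86.939967
  E → positive
Point 4:
  Latitude: degrees = first 2 digits = 29, minutes = 14.505; 29 + 14.505/60 = 29.241750
  N ⇒ keep positive
  Longitude: split at 3 digits → 106° and 1.4372′; 106 + 1.4372/60 = 106.023953
  W → negative
Point 5:
  Lat: degrees = first 2 digits = 43, minutes = 40.511; 43 + 40.511/60 = 43.675183
  S ⇒ negate
  Longitude: split at 3 digits → 071° and 35.8802′; 71 + 35.8802/60 = 71.598003
  E → positive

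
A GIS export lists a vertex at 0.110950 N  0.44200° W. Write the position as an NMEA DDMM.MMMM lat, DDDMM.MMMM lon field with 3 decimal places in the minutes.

0006.657,N / 00026.520,W

Lat: 0° + 0.110950 × 60 = 0° 6.65700′
Lon: minutes = (0.442000 − 0) × 60 = 26.52000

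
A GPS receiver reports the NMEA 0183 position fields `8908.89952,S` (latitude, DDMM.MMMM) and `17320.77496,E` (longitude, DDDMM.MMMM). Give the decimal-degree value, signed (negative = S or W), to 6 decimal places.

-89.148325, 173.346249

Latitude: degrees = first 2 digits = 89, minutes = 8.89952; 89 + 8.89952/60 = 89.1483253
S → negative
λ: degrees = first 3 digits = 173, minutes = 20.77496; 173 + 20.77496/60 = 173.3462493
E ⇒ keep positive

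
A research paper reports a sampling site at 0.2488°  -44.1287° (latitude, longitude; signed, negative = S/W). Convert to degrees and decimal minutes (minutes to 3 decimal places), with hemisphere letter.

0° 14.928′ N, 44° 7.722′ W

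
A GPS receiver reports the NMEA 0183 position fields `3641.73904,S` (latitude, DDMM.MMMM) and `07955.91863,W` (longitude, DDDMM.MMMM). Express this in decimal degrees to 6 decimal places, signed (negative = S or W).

φ: degrees = first 2 digits = 36, minutes = 41.73904; 36 + 41.73904/60 = 36.6956507
S → negative
Lon: split at 3 digits → 079° and 55.91863′; 79 + 55.91863/60 = 79.9319772
W → negative

-36.695651, -79.931977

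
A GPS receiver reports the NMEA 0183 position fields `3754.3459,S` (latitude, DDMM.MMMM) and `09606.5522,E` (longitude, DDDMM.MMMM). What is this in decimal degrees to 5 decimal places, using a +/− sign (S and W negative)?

Lat: split at 2 digits → 37° and 54.3459′; 37 + 54.3459/60 = 37.905765
hemisphere S, so the sign is −
Longitude: split at 3 digits → 096° and 6.5522′; 96 + 6.5522/60 = 96.109203
E ⇒ keep positive

-37.90577, 96.10920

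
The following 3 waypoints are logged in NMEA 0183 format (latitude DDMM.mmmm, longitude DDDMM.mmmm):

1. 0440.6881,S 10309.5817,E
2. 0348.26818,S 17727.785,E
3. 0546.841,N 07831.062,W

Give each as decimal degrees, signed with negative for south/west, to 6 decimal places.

1. -4.678135, 103.159695
2. -3.804470, 177.463083
3. 5.780683, -78.517700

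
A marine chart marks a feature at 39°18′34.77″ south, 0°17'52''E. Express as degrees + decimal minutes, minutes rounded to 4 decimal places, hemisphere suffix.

39° 18.5795′ S, 0° 17.8667′ E

Latitude: 18 + 34.77/60 = 18.579500′
Longitude: seconds/60 = 0.86667; minutes = 17 + 0.86667 = 17.866667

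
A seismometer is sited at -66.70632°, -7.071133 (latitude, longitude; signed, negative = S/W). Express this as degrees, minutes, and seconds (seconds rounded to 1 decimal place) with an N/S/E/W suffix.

Latitude is negative → S; |value| = 66.706320
φ: whole degrees 66; 42.37920′ → 42′ and 22.752″
Longitude is negative → W; |value| = 7.071133
λ: whole degrees 7; 4.26798′ → 4′ and 16.079″

66°42′22.8″ S, 7°04′16.1″ W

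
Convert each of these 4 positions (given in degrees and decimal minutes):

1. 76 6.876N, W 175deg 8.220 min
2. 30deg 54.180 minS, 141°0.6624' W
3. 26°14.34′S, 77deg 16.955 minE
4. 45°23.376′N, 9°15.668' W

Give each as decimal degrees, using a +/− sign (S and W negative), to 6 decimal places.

Point 1:
  Latitude: 76 + 6.876/60 = 76.1146000
  N ⇒ keep positive
  Lon: 175 + 8.22/60 = 175.1370000
  W ⇒ negate
Point 2:
  φ: 54.18′ = 0.903000°; total 30.9030000
  S ⇒ negate
  Lon: 141 + 0.6624/60 = 141.0110400
  hemisphere W, so the sign is −
Point 3:
  Latitude: 14.34′ = 0.239000°; total 26.2390000
  S ⇒ negate
  Longitude: 77 + 16.955/60 = 77.2825833
  E ⇒ keep positive
Point 4:
  Lat: 23.376′ = 0.389600°; total 45.3896000
  N → positive
  Lon: 15.668′ = 0.261133°; total 9.2611333
  W ⇒ negate

1. 76.114600, -175.137000
2. -30.903000, -141.011040
3. -26.239000, 77.282583
4. 45.389600, -9.261133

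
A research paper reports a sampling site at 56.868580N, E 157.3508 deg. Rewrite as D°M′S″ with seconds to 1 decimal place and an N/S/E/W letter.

φ: 0.868580 × 60 = 52.11480′ → 52′, remainder × 60 = 6.888″
Longitude: 0.350800° → 21.04800′; 0.04800 × 60 = 2.880″

56°52′6.9″ N, 157°21′2.9″ E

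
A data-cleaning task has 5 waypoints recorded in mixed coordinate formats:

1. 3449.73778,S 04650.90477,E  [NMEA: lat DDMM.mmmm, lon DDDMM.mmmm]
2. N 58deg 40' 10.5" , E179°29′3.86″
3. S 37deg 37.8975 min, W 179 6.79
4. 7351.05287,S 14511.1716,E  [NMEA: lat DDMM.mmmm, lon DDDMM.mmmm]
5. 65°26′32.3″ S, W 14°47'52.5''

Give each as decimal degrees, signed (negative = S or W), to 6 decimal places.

1. -34.828963, 46.848413
2. 58.669583, 179.484406
3. -37.631625, -179.113167
4. -73.850881, 145.186193
5. -65.442306, -14.797917

Point 1:
  φ: split at 2 digits → 34° and 49.73778′; 34 + 49.73778/60 = 34.8289630
  S → negative
  λ: degrees = first 3 digits = 46, minutes = 50.90477; 46 + 50.90477/60 = 46.8484128
  E → positive
Point 2:
  Latitude: 58 + 40/60 + 10.5/3600 = 58.6695833
  N ⇒ keep positive
  Longitude: 179° + 29/60 + 3.86/3600 = 179 + 0.483333 + 0.001072 = 179.4844056
  E → positive
Point 3:
  Latitude: 37 + 37.8975/60 = 37.6316250
  hemisphere S, so the sign is −
  λ: 6.79′ = 0.113167°; total 179.1131667
  hemisphere W, so the sign is −
Point 4:
  φ: degrees = first 2 digits = 73, minutes = 51.05287; 73 + 51.05287/60 = 73.8508812
  S ⇒ negate
  Longitude: split at 3 digits → 145° and 11.1716′; 145 + 11.1716/60 = 145.1861933
  E ⇒ keep positive
Point 5:
  φ: 65 + 26/60 + 32.3/3600 = 65.4423056
  S ⇒ negate
  Lon: 14 + 47/60 + 52.5/3600 = 14.7979167
  W → negative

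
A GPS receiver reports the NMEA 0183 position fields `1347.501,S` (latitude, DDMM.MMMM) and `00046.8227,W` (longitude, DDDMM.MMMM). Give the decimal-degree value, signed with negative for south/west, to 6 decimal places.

Latitude: split at 2 digits → 13° and 47.501′; 13 + 47.501/60 = 13.7916833
S → negative
λ: split at 3 digits → 000° and 46.8227′; 0 + 46.8227/60 = 0.7803783
W → negative

-13.791683, -0.780378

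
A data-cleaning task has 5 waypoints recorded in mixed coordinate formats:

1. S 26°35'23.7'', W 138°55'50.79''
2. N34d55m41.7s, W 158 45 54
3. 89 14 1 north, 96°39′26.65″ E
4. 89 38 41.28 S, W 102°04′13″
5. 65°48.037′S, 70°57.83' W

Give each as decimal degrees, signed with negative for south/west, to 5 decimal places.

1. -26.58992, -138.93078
2. 34.92825, -158.76500
3. 89.23361, 96.65740
4. -89.64480, -102.07028
5. -65.80062, -70.96383

Point 1:
  φ: 35′ + 23.7″ = 35.39500′; 26 + 35.39500/60 = 26.589917
  S ⇒ negate
  Longitude: 138° + 55/60 + 50.79/3600 = 138 + 0.916667 + 0.014108 = 138.930775
  hemisphere W, so the sign is −
Point 2:
  Lat: 34 + 55/60 + 41.7/3600 = 34.928250
  N ⇒ keep positive
  λ: 158° + 45/60 + 54/3600 = 158 + 0.750000 + 0.015000 = 158.765000
  W → negative
Point 3:
  Latitude: 89 + 14/60 + 1/3600 = 89.233611
  N → positive
  Lon: 96° + 39/60 + 26.65/3600 = 96 + 0.650000 + 0.007403 = 96.657403
  E → positive
Point 4:
  Latitude: 89 + 38/60 + 41.28/3600 = 89.644800
  S ⇒ negate
  λ: 102° + 4/60 + 13/3600 = 102 + 0.066667 + 0.003611 = 102.070278
  hemisphere W, so the sign is −
Point 5:
  Latitude: 65 + 48.037/60 = 65.800617
  hemisphere S, so the sign is −
  λ: 57.83′ = 0.963833°; total 70.963833
  hemisphere W, so the sign is −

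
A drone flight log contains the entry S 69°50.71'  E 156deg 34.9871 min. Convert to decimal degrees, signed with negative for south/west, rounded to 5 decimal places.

φ: 69 + 50.71/60 = 69.845167
S → negative
λ: 156 + 34.9871/60 = 156.583118
E → positive

-69.84517, 156.58312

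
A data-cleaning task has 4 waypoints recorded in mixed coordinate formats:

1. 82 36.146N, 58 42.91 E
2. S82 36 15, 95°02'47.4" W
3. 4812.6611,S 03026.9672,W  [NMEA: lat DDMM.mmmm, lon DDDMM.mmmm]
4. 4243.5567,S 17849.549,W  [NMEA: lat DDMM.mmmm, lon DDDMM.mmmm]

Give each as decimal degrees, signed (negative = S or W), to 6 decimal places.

Point 1:
  Lat: 36.146′ = 0.602433°; total 82.6024333
  N ⇒ keep positive
  Lon: 58 + 42.91/60 = 58.7151667
  E ⇒ keep positive
Point 2:
  Lat: 36′ + 15″ = 36.25000′; 82 + 36.25000/60 = 82.6041667
  S ⇒ negate
  Longitude: 95 + 2/60 + 47.4/3600 = 95.0465000
  W ⇒ negate
Point 3:
  Latitude: degrees = first 2 digits = 48, minutes = 12.6611; 48 + 12.6611/60 = 48.2110183
  hemisphere S, so the sign is −
  λ: degrees = first 3 digits = 30, minutes = 26.9672; 30 + 26.9672/60 = 30.4494533
  W ⇒ negate
Point 4:
  φ: split at 2 digits → 42° and 43.5567′; 42 + 43.5567/60 = 42.7259450
  S ⇒ negate
  Lon: degrees = first 3 digits = 178, minutes = 49.549; 178 + 49.549/60 = 178.8258167
  hemisphere W, so the sign is −

1. 82.602433, 58.715167
2. -82.604167, -95.046500
3. -48.211018, -30.449453
4. -42.725945, -178.825817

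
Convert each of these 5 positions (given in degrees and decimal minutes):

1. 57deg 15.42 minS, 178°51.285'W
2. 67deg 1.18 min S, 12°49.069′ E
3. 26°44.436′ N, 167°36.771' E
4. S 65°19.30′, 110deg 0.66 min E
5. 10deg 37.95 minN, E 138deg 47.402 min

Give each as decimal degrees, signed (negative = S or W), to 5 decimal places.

1. -57.25700, -178.85475
2. -67.01967, 12.81782
3. 26.74060, 167.61285
4. -65.32167, 110.01100
5. 10.63250, 138.79003

Point 1:
  φ: 15.42′ = 0.257000°; total 57.257000
  S → negative
  Lon: 178 + 51.285/60 = 178.854750
  W → negative
Point 2:
  Latitude: 1.18′ = 0.019667°; total 67.019667
  S → negative
  λ: 49.069′ = 0.817817°; total 12.817817
  E ⇒ keep positive
Point 3:
  Latitude: 44.436′ = 0.740600°; total 26.740600
  N ⇒ keep positive
  Lon: 36.771′ = 0.612850°; total 167.612850
  E → positive
Point 4:
  Lat: 65 + 19.3/60 = 65.321667
  S ⇒ negate
  λ: 0.66′ = 0.011000°; total 110.011000
  E ⇒ keep positive
Point 5:
  Lat: 10 + 37.95/60 = 10.632500
  N ⇒ keep positive
  Longitude: 47.402′ = 0.790033°; total 138.790033
  E ⇒ keep positive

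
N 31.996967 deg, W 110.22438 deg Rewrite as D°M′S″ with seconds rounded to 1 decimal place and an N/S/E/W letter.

31°59′49.1″ N, 110°13′27.8″ W

Lat: 0.996967° → 59.81802′; 0.81802 × 60 = 49.081″
Lon: 0.224380° → 13.46280′; 0.46280 × 60 = 27.768″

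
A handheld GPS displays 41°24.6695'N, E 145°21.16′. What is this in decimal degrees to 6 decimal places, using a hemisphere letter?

41.411158° N, 145.352667° E

φ: 24.6695′ = 0.411158°; total 41.4111583
Lon: 21.16′ = 0.352667°; total 145.3526667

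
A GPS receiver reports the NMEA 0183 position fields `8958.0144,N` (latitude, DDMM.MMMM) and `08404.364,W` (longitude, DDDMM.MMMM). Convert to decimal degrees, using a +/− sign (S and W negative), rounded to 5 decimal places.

φ: degrees = first 2 digits = 89, minutes = 58.0144; 89 + 58.0144/60 = 89.966907
N ⇒ keep positive
Longitude: split at 3 digits → 084° and 4.364′; 84 + 4.364/60 = 84.072733
W → negative

89.96691, -84.07273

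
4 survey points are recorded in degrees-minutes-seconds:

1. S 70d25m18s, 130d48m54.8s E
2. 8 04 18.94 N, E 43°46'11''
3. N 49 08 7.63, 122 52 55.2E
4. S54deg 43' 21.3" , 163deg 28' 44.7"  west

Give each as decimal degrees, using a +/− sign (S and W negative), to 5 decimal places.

1. -70.42167, 130.81522
2. 8.07193, 43.76972
3. 49.13545, 122.88200
4. -54.72258, -163.47908

Point 1:
  Lat: 70 + 25/60 + 18/3600 = 70.421667
  S → negative
  Lon: 130 + 48/60 + 54.8/3600 = 130.815222
  E → positive
Point 2:
  Latitude: 4′ + 18.94″ = 4.31567′; 8 + 4.31567/60 = 8.071928
  N ⇒ keep positive
  Longitude: 43° + 46/60 + 11/3600 = 43 + 0.766667 + 0.003056 = 43.769722
  E ⇒ keep positive
Point 3:
  φ: 8′ + 7.63″ = 8.12717′; 49 + 8.12717/60 = 49.135453
  N ⇒ keep positive
  Lon: 122 + 52/60 + 55.2/3600 = 122.882000
  E → positive
Point 4:
  φ: 54° + 43/60 + 21.3/3600 = 54 + 0.716667 + 0.005917 = 54.722583
  S → negative
  Longitude: 163 + 28/60 + 44.7/3600 = 163.479083
  hemisphere W, so the sign is −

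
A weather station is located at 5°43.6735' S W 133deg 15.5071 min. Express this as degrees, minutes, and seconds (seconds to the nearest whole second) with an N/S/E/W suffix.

Lat: fractional minutes 0.67350 × 60 = 40.41″
Longitude: fractional minutes 0.50710 × 60 = 30.43″

5°43′40″ S, 133°15′30″ W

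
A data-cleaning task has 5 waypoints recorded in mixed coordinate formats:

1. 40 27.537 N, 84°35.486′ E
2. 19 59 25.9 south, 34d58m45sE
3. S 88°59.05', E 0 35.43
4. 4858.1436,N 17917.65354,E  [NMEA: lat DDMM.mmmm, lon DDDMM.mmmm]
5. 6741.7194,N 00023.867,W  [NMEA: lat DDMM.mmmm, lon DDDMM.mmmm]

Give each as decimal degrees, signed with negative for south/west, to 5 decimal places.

1. 40.45895, 84.59143
2. -19.99053, 34.97917
3. -88.98417, 0.59050
4. 48.96906, 179.29423
5. 67.69532, -0.39778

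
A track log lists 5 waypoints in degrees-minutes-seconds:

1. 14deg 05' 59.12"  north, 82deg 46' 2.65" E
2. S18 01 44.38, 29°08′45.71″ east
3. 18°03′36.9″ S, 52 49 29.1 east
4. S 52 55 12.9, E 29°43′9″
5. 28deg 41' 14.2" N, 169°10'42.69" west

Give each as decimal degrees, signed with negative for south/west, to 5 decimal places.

Point 1:
  φ: 14 + 5/60 + 59.12/3600 = 14.099756
  N → positive
  Longitude: 82 + 46/60 + 2.65/3600 = 82.767403
  E ⇒ keep positive
Point 2:
  Latitude: 18 + 1/60 + 44.38/3600 = 18.028994
  hemisphere S, so the sign is −
  Longitude: 29 + 8/60 + 45.71/3600 = 29.146031
  E ⇒ keep positive
Point 3:
  φ: 18 + 3/60 + 36.9/3600 = 18.060250
  S ⇒ negate
  Longitude: 52° + 49/60 + 29.1/3600 = 52 + 0.816667 + 0.008083 = 52.824750
  E ⇒ keep positive
Point 4:
  φ: 52 + 55/60 + 12.9/3600 = 52.920250
  S → negative
  Longitude: 29° + 43/60 + 9/3600 = 29 + 0.716667 + 0.002500 = 29.719167
  E → positive
Point 5:
  Latitude: 28° + 41/60 + 14.2/3600 = 28 + 0.683333 + 0.003944 = 28.687278
  N ⇒ keep positive
  λ: 169° + 10/60 + 42.69/3600 = 169 + 0.166667 + 0.011858 = 169.178525
  hemisphere W, so the sign is −

1. 14.09976, 82.76740
2. -18.02899, 29.14603
3. -18.06025, 52.82475
4. -52.92025, 29.71917
5. 28.68728, -169.17853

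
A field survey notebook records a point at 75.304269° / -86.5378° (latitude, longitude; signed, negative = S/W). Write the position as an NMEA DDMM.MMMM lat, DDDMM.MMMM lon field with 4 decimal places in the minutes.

φ: fractional part 0.304269 → 18.256140 minutes
Longitude is negative → W; |value| = 86.537800
Lon: fractional part 0.537800 → 32.268000 minutes

7518.2561,N / 08632.2680,W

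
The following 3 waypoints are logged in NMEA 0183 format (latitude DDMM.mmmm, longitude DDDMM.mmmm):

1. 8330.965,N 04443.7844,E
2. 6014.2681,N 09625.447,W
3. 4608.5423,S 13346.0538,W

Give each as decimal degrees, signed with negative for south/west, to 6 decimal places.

Point 1:
  φ: degrees = first 2 digits = 83, minutes = 30.965; 83 + 30.965/60 = 83.5160833
  N → positive
  Lon: degrees = first 3 digits = 44, minutes = 43.7844; 44 + 43.7844/60 = 44.7297400
  E ⇒ keep positive
Point 2:
  Latitude: split at 2 digits → 60° and 14.2681′; 60 + 14.2681/60 = 60.2378017
  N ⇒ keep positive
  Lon: degrees = first 3 digits = 96, minutes = 25.447; 96 + 25.447/60 = 96.4241167
  W ⇒ negate
Point 3:
  Lat: degrees = first 2 digits = 46, minutes = 8.5423; 46 + 8.5423/60 = 46.1423717
  S ⇒ negate
  Lon: degrees = first 3 digits = 133, minutes = 46.0538; 133 + 46.0538/60 = 133.7675633
  W ⇒ negate

1. 83.516083, 44.729740
2. 60.237802, -96.424117
3. -46.142372, -133.767563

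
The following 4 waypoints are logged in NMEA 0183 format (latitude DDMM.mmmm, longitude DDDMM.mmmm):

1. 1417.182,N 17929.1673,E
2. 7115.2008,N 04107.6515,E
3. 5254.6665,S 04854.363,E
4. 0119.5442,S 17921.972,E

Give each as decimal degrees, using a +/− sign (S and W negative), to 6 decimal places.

1. 14.286367, 179.486122
2. 71.253347, 41.127525
3. -52.911108, 48.906050
4. -1.325737, 179.366200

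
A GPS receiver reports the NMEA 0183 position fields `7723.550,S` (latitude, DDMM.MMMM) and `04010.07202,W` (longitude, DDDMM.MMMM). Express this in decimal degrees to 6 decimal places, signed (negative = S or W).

Latitude: split at 2 digits → 77° and 23.55′; 77 + 23.55/60 = 77.3925000
S → negative
Longitude: degrees = first 3 digits = 40, minutes = 10.07202; 40 + 10.07202/60 = 40.1678670
hemisphere W, so the sign is −

-77.392500, -40.167867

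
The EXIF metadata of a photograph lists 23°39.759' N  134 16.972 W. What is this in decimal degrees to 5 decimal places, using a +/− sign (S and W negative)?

23.66265, -134.28287

Latitude: 39.759′ = 0.662650°; total 23.662650
N → positive
Lon: 134 + 16.972/60 = 134.282867
W ⇒ negate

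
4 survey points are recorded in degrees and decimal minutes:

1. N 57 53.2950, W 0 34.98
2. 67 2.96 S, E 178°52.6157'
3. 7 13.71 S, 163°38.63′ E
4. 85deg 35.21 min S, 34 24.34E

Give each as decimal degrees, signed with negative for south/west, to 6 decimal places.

1. 57.888250, -0.583000
2. -67.049333, 178.876928
3. -7.228500, 163.643833
4. -85.586833, 34.405667

Point 1:
  φ: 57 + 53.295/60 = 57.8882500
  N ⇒ keep positive
  Lon: 34.98′ = 0.583000°; total 0.5830000
  W → negative
Point 2:
  Lat: 2.96′ = 0.049333°; total 67.0493333
  hemisphere S, so the sign is −
  Longitude: 52.6157′ = 0.876928°; total 178.8769283
  E ⇒ keep positive
Point 3:
  φ: 13.71′ = 0.228500°; total 7.2285000
  hemisphere S, so the sign is −
  Longitude: 38.63′ = 0.643833°; total 163.6438333
  E ⇒ keep positive
Point 4:
  Latitude: 35.21′ = 0.586833°; total 85.5868333
  hemisphere S, so the sign is −
  Longitude: 24.34′ = 0.405667°; total 34.4056667
  E → positive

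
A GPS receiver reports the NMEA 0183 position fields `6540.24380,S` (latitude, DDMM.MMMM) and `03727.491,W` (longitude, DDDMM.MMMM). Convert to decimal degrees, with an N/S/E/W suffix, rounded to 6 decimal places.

Lat: degrees = first 2 digits = 65, minutes = 40.2438; 65 + 40.2438/60 = 65.6707300
Longitude: split at 3 digits → 037° and 27.491′; 37 + 27.491/60 = 37.4581833

65.670730° S, 37.458183° W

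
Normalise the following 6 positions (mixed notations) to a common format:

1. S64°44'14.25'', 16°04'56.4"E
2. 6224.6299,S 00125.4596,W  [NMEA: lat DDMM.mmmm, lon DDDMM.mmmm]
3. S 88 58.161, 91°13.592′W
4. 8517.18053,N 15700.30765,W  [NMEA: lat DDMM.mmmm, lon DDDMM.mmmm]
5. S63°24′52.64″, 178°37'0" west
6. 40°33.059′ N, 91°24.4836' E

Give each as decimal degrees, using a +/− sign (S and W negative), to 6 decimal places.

Point 1:
  φ: 44′ + 14.25″ = 44.23750′; 64 + 44.23750/60 = 64.7372917
  S ⇒ negate
  Lon: 16° + 4/60 + 56.4/3600 = 16 + 0.066667 + 0.015667 = 16.0823333
  E ⇒ keep positive
Point 2:
  Lat: split at 2 digits → 62° and 24.6299′; 62 + 24.6299/60 = 62.4104983
  S → negative
  Longitude: degrees = first 3 digits = 1, minutes = 25.4596; 1 + 25.4596/60 = 1.4243267
  W ⇒ negate
Point 3:
  φ: 88 + 58.161/60 = 88.9693500
  hemisphere S, so the sign is −
  Longitude: 13.592′ = 0.226533°; total 91.2265333
  hemisphere W, so the sign is −
Point 4:
  Lat: degrees = first 2 digits = 85, minutes = 17.18053; 85 + 17.18053/60 = 85.2863422
  N → positive
  Lon: split at 3 digits → 157° and 0.30765′; 157 + 0.30765/60 = 157.0051275
  W ⇒ negate
Point 5:
  Latitude: 24′ + 52.64″ = 24.87733′; 63 + 24.87733/60 = 63.4146222
  S → negative
  Lon: 178 + 37/60 + 0/3600 = 178.6166667
  hemisphere W, so the sign is −
Point 6:
  Latitude: 33.059′ = 0.550983°; total 40.5509833
  N ⇒ keep positive
  Longitude: 24.4836′ = 0.408060°; total 91.4080600
  E → positive

1. -64.737292, 16.082333
2. -62.410498, -1.424327
3. -88.969350, -91.226533
4. 85.286342, -157.005128
5. -63.414622, -178.616667
6. 40.550983, 91.408060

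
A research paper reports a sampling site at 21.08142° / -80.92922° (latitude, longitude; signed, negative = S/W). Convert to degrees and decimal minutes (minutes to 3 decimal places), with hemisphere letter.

Latitude: minutes = (21.081420 − 21) × 60 = 4.88520
Longitude is negative → W; |value| = 80.929220
λ: 80° + 0.929220 × 60 = 80° 55.75320′

21° 4.885′ N, 80° 55.753′ W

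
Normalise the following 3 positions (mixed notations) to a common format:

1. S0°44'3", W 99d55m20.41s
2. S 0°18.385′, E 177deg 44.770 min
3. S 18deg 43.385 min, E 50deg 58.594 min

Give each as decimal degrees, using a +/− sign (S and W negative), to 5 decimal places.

Point 1:
  φ: 0° + 44/60 + 3/3600 = 0 + 0.733333 + 0.000833 = 0.734167
  S → negative
  Longitude: 99° + 55/60 + 20.41/3600 = 99 + 0.916667 + 0.005669 = 99.922336
  W ⇒ negate
Point 2:
  Latitude: 0 + 18.385/60 = 0.306417
  hemisphere S, so the sign is −
  Longitude: 44.77′ = 0.746167°; total 177.746167
  E → positive
Point 3:
  Latitude: 18 + 43.385/60 = 18.723083
  S → negative
  Longitude: 50 + 58.594/60 = 50.976567
  E ⇒ keep positive

1. -0.73417, -99.92234
2. -0.30642, 177.74617
3. -18.72308, 50.97657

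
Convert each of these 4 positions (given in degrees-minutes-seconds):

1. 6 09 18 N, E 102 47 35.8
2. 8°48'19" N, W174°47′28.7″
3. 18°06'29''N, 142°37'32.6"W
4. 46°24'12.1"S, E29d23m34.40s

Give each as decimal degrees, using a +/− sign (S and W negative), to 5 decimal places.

Point 1:
  Lat: 9′ + 18″ = 9.30000′; 6 + 9.30000/60 = 6.155000
  N → positive
  Longitude: 102 + 47/60 + 35.8/3600 = 102.793278
  E ⇒ keep positive
Point 2:
  Lat: 8° + 48/60 + 19/3600 = 8 + 0.800000 + 0.005278 = 8.805278
  N ⇒ keep positive
  Lon: 47′ + 28.7″ = 47.47833′; 174 + 47.47833/60 = 174.791306
  W ⇒ negate
Point 3:
  φ: 6′ + 29″ = 6.48333′; 18 + 6.48333/60 = 18.108056
  N ⇒ keep positive
  Longitude: 142° + 37/60 + 32.6/3600 = 142 + 0.616667 + 0.009056 = 142.625722
  W ⇒ negate
Point 4:
  Lat: 46 + 24/60 + 12.1/3600 = 46.403361
  hemisphere S, so the sign is −
  Lon: 29 + 23/60 + 34.4/3600 = 29.392889
  E → positive

1. 6.15500, 102.79328
2. 8.80528, -174.79131
3. 18.10806, -142.62572
4. -46.40336, 29.39289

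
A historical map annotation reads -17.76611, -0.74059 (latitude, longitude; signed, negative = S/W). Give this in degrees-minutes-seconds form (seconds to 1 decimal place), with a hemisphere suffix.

17°45′58.0″ S, 0°44′26.1″ W

Latitude is negative → S; |value| = 17.766110
Latitude: 0.766110 × 60 = 45.96660′ → 45′, remainder × 60 = 57.996″
Longitude is negative → W; |value| = 0.740590
Lon: 0.740590° → 44.43540′; 0.43540 × 60 = 26.124″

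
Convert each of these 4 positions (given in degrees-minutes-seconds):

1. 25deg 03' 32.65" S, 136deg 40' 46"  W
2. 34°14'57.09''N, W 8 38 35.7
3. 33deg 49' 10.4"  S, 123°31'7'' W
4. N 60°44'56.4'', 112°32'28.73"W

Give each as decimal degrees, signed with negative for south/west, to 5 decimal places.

1. -25.05907, -136.67944
2. 34.24919, -8.64325
3. -33.81956, -123.51861
4. 60.74900, -112.54131

Point 1:
  Latitude: 25 + 3/60 + 32.65/3600 = 25.059069
  S → negative
  λ: 136 + 40/60 + 46/3600 = 136.679444
  W → negative
Point 2:
  Lat: 34 + 14/60 + 57.09/3600 = 34.249192
  N ⇒ keep positive
  Lon: 8° + 38/60 + 35.7/3600 = 8 + 0.633333 + 0.009917 = 8.643250
  W ⇒ negate
Point 3:
  φ: 49′ + 10.4″ = 49.17333′; 33 + 49.17333/60 = 33.819556
  hemisphere S, so the sign is −
  Lon: 31′ + 7″ = 31.11667′; 123 + 31.11667/60 = 123.518611
  hemisphere W, so the sign is −
Point 4:
  Latitude: 60 + 44/60 + 56.4/3600 = 60.749000
  N ⇒ keep positive
  λ: 32′ + 28.73″ = 32.47883′; 112 + 32.47883/60 = 112.541314
  W → negative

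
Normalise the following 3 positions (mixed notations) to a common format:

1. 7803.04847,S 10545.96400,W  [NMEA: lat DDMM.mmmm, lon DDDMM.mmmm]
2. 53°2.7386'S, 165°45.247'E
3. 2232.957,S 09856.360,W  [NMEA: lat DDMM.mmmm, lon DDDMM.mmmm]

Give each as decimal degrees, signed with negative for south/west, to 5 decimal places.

Point 1:
  φ: split at 2 digits → 78° and 3.04847′; 78 + 3.04847/60 = 78.050808
  S ⇒ negate
  Longitude: split at 3 digits → 105° and 45.964′; 105 + 45.964/60 = 105.766067
  hemisphere W, so the sign is −
Point 2:
  Lat: 2.7386′ = 0.045643°; total 53.045643
  S ⇒ negate
  Lon: 165 + 45.247/60 = 165.754117
  E → positive
Point 3:
  Lat: degrees = first 2 digits = 22, minutes = 32.957; 22 + 32.957/60 = 22.549283
  hemisphere S, so the sign is −
  Lon: split at 3 digits → 098° and 56.36′; 98 + 56.36/60 = 98.939333
  W ⇒ negate

1. -78.05081, -105.76607
2. -53.04564, 165.75412
3. -22.54928, -98.93933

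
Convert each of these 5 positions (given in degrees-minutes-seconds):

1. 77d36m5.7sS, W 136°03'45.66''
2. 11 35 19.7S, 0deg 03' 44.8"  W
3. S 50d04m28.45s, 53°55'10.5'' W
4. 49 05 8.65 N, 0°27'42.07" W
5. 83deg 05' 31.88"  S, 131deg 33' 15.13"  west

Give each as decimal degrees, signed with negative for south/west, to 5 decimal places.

1. -77.60158, -136.06268
2. -11.58881, -0.06244
3. -50.07457, -53.91958
4. 49.08574, -0.46169
5. -83.09219, -131.55420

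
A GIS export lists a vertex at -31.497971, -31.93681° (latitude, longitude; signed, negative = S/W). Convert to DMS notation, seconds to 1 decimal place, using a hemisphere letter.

Latitude is negative → S; |value| = 31.497971
Latitude: 0.497971° → 29.87826′; 0.87826 × 60 = 52.696″
Longitude is negative → W; |value| = 31.936810
Longitude: 0.936810° → 56.20860′; 0.20860 × 60 = 12.516″

31°29′52.7″ S, 31°56′12.5″ W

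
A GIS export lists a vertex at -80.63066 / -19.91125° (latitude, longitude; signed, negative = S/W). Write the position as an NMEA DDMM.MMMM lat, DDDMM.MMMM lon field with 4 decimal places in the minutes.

Latitude is negative → S; |value| = 80.630660
Latitude: minutes = (80.630660 − 80) × 60 = 37.839600
Longitude is negative → W; |value| = 19.911250
Longitude: minutes = (19.911250 − 19) × 60 = 54.675000

8037.8396,S / 01954.6750,W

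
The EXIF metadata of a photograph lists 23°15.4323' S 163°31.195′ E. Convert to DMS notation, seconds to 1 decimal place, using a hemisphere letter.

Lat: 15.43230′ → 15′ and 0.43230 × 60 = 25.938″
λ: 31.19500′ → 31′ and 0.19500 × 60 = 11.700″

23°15′25.9″ S, 163°31′11.7″ E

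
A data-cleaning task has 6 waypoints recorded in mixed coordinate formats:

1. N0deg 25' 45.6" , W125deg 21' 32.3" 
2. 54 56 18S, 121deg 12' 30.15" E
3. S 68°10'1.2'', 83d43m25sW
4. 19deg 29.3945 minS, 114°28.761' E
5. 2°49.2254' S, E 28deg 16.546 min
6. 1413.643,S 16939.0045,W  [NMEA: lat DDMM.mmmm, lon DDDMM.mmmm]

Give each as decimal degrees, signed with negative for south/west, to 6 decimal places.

Point 1:
  Latitude: 25′ + 45.6″ = 25.76000′; 0 + 25.76000/60 = 0.4293333
  N ⇒ keep positive
  Lon: 125° + 21/60 + 32.3/3600 = 125 + 0.350000 + 0.008972 = 125.3589722
  W ⇒ negate
Point 2:
  Lat: 54 + 56/60 + 18/3600 = 54.9383333
  S → negative
  Lon: 121° + 12/60 + 30.15/3600 = 121 + 0.200000 + 0.008375 = 121.2083750
  E ⇒ keep positive
Point 3:
  Latitude: 68° + 10/60 + 1.2/3600 = 68 + 0.166667 + 0.000333 = 68.1670000
  hemisphere S, so the sign is −
  Longitude: 43′ + 25″ = 43.41667′; 83 + 43.41667/60 = 83.7236111
  W ⇒ negate
Point 4:
  Latitude: 29.3945′ = 0.489908°; total 19.4899083
  S ⇒ negate
  Lon: 28.761′ = 0.479350°; total 114.4793500
  E ⇒ keep positive
Point 5:
  Lat: 2 + 49.2254/60 = 2.8204233
  hemisphere S, so the sign is −
  Lon: 28 + 16.546/60 = 28.2757667
  E ⇒ keep positive
Point 6:
  Latitude: degrees = first 2 digits = 14, minutes = 13.643; 14 + 13.643/60 = 14.2273833
  S → negative
  Lon: split at 3 digits → 169° and 39.0045′; 169 + 39.0045/60 = 169.6500750
  hemisphere W, so the sign is −

1. 0.429333, -125.358972
2. -54.938333, 121.208375
3. -68.167000, -83.723611
4. -19.489908, 114.479350
5. -2.820423, 28.275767
6. -14.227383, -169.650075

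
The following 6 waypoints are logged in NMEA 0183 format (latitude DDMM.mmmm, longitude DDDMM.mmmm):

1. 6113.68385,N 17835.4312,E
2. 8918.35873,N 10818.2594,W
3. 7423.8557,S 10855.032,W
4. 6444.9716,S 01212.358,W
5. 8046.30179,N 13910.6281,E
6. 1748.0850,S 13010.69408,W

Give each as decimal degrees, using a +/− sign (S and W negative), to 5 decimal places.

Point 1:
  Latitude: degrees = first 2 digits = 61, minutes = 13.68385; 61 + 13.68385/60 = 61.228064
  N → positive
  Longitude: split at 3 digits → 178° and 35.4312′; 178 + 35.4312/60 = 178.590520
  E ⇒ keep positive
Point 2:
  Lat: degrees = first 2 digits = 89, minutes = 18.35873; 89 + 18.35873/60 = 89.305979
  N ⇒ keep positive
  Lon: split at 3 digits → 108° and 18.2594′; 108 + 18.2594/60 = 108.304323
  hemisphere W, so the sign is −
Point 3:
  Lat: degrees = first 2 digits = 74, minutes = 23.8557; 74 + 23.8557/60 = 74.397595
  S → negative
  λ: split at 3 digits → 108° and 55.032′; 108 + 55.032/60 = 108.917200
  W ⇒ negate
Point 4:
  Lat: degrees = first 2 digits = 64, minutes = 44.9716; 64 + 44.9716/60 = 64.749527
  hemisphere S, so the sign is −
  Lon: split at 3 digits → 012° and 12.358′; 12 + 12.358/60 = 12.205967
  hemisphere W, so the sign is −
Point 5:
  φ: degrees = first 2 digits = 80, minutes = 46.30179; 80 + 46.30179/60 = 80.771697
  N → positive
  Lon: degrees = first 3 digits = 139, minutes = 10.6281; 139 + 10.6281/60 = 139.177135
  E ⇒ keep positive
Point 6:
  Latitude: split at 2 digits → 17° and 48.085′; 17 + 48.085/60 = 17.801417
  S → negative
  Longitude: degrees = first 3 digits = 130, minutes = 10.69408; 130 + 10.69408/60 = 130.178235
  W → negative

1. 61.22806, 178.59052
2. 89.30598, -108.30432
3. -74.39760, -108.91720
4. -64.74953, -12.20597
5. 80.77170, 139.17714
6. -17.80142, -130.17823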